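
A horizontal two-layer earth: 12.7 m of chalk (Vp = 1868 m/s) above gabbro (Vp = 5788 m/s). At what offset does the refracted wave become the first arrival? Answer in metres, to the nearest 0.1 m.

35.5 m

θ_c = arcsin(1868/5788) = 18.83°, so cos θ_c = 0.9465 and tᵢ = 2h cos θ_c/V₁ = 0.0129 s.
At crossover x/V₁ = x/V₂ + tᵢ ⇒ x = tᵢ/(1/V₁ − 1/V₂) = 0.01287/(5.3533e-04 − 1.7277e-04) = 35.50 m.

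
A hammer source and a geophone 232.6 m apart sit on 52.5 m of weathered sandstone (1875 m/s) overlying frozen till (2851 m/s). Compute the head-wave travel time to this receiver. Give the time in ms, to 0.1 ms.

θ_c = arcsin(V₁/V₂) = arcsin(1875/2851) = 41.12°, cos θ_c = 0.7533.
Intercept time tᵢ = 2h cos θ_c / V₁ = 2·52.5·0.7533/1875 = 0.04219 s.
t = x/V₂ + tᵢ = 232.6/2851 + 0.04219 = 0.12377 s.

123.8 ms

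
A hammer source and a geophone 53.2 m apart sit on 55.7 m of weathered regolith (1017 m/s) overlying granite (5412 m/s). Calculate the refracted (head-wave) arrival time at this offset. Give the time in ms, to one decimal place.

t = x/V₂ + 2h·√(V₂²−V₁²)/(V₁V₂).
√(V₂²−V₁²) = √(5412²−1017²) = 5315.6 m/s; delay term = 2·55.7·5315.6/(1017·5412) = 0.10759 s.
t = 53.2/5412 + 0.10759 = 0.11742 s.

117.4 ms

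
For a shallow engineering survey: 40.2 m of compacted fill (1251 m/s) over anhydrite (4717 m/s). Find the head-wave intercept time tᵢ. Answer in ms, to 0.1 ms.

62.0 ms

θ_c = arcsin(V₁/V₂) = arcsin(1251/4717) = 15.38°; cos θ_c = 0.9642.
tᵢ = 2h·cos θ_c / V₁ = 2·40.2·0.9642 / 1251 = 0.06197 s.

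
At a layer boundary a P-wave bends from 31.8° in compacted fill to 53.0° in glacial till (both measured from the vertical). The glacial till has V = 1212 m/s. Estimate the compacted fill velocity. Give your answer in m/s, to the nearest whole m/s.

800 m/s

Snell's law: sin 31.8°/V₁ = sin 53.0°/V₂.
V₁ = V₂·sin 31.8°/sin 53.0° = 1212 × 0.6598 = 799.70 m/s.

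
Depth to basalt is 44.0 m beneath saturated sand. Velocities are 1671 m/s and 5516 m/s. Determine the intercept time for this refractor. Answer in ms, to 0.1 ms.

tᵢ = 2h·√(V₂²−V₁²)/(V₁V₂).
√(V₂²−V₁²) = √(5516²−1671²) = 5256.8 m/s.
tᵢ = 2·44.0·5256.8/(1671·5516) = 0.05019 s.

50.2 ms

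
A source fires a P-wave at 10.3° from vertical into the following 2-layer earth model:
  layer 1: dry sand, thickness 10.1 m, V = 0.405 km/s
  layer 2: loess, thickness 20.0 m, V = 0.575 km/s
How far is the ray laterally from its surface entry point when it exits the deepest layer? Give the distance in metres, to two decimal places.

p = sin θ₁/V₁ = sin 10.3°/0.405 = 4.4149e-01 s/km is conserved through the stack.
Layer 1: θ = 10.30°; offset = 10.1·tan 10.30° = 1.8355 m.
Layer 2: sin θ = p·0.575 = 0.2539 → θ = 14.71°; offset = 20.0·tan 14.71° = 5.2490 m.
Total horizontal offset = 7.0845 m.

7.08 m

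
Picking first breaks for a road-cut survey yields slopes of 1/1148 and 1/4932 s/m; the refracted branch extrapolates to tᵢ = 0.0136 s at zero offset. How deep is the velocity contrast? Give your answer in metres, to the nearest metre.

8 m

θ_c = arcsin(1148/4932) = 13.46°; cos θ_c = 0.9725.
tᵢ = 2h cos θ_c/V₁ ⇒ h = tᵢ·V₁/(2 cos θ_c) = 0.0136·1148/(2·0.9725) = 8.03 m.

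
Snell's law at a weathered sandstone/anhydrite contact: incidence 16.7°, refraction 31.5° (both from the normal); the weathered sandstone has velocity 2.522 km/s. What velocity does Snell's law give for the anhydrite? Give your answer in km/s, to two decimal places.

Snell's law: sin 16.7°/V₁ = sin 31.5°/V₂.
V₂ = V₁·sin 31.5°/sin 16.7° = 2.522 × 1.8183 = 4.59 km/s.

4.59 km/s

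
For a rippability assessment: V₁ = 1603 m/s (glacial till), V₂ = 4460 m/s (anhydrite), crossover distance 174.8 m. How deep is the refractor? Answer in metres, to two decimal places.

60.00 m

x_cross = 2h·√((V₂+V₁)/(V₂−V₁)) → h = x_cross / (2·√((V₂+V₁)/(V₂−V₁))).
√((V₂+V₁)/(V₂−V₁)) = √((4460+1603)/(4460−1603)) = 1.4568.
h = 174.8 / (2·1.4568) = 60.00 m.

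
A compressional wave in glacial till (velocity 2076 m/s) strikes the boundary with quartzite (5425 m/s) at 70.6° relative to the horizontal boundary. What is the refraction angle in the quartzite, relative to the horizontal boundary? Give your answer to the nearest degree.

30°

Angle from the normal: 90° − 70.6° = 19.4°.
Snell's law: sin θ₂ = (V₂/V₁)·sin θ₁ = (5425/2076)·sin 19.4° = 0.8680.
θ₂ = arcsin 0.8680 = 60.23° from the normal.
From the interface: 90° − 60.23° = 29.77°.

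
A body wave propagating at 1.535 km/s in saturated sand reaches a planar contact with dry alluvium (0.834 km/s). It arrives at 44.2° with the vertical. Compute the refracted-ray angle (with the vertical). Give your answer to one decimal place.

sin θ₁/V₁ = sin θ₂/V₂ ⇒ sin θ₂ = 0.834·sin 44.2°/1.535 = 0.834·0.6972/1.535 = 0.3788.
θ₂ = arcsin 0.3788 = 22.26° from the normal.

22.3°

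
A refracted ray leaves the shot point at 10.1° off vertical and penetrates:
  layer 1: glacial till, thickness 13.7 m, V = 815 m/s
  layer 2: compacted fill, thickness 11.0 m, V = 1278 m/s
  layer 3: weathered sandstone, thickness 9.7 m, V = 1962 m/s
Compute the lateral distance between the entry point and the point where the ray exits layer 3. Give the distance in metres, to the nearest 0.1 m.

Ray parameter p = sin 10.1° / 815 m/s = 2.1517e-04 s/m.
Layer 1: θ = 10.10°; offset = 13.7·tan 10.10° = 2.440 m.
Layer 2: sin θ = p·1278 = 0.2750 → θ = 15.96°; offset = 11.0·tan 15.96° = 3.146 m.
Layer 3: sin θ = p·1962 = 0.4222 → θ = 24.97°; offset = 9.7·tan 24.97° = 4.517 m.
Total horizontal offset = 10.104 m.

10.1 m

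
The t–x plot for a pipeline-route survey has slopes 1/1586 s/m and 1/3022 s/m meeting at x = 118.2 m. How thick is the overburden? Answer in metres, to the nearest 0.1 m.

33.0 m

x_cross = 2h·√((V₂+V₁)/(V₂−V₁)) → h = x_cross / (2·√((V₂+V₁)/(V₂−V₁))).
√((V₂+V₁)/(V₂−V₁)) = √((3022+1586)/(3022−1586)) = 1.7913.
h = 118.2 / (2·1.7913) = 32.99 m.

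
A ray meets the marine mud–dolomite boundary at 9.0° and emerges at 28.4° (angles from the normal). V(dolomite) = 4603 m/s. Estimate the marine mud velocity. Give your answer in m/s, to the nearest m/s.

Snell's law: sin 9.0°/V₁ = sin 28.4°/V₂.
V₁ = V₂·sin 9.0°/sin 28.4° = 4603 × 0.3289 = 1513.94 m/s.

1514 m/s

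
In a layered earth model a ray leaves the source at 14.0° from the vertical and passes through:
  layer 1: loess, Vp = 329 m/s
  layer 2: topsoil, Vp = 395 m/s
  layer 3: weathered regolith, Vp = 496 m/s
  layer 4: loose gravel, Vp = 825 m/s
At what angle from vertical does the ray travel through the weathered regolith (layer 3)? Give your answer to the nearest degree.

21°

Snell's law across each interface conserves sin θ / V, so sin θ_3 = V_3·sin θ₁/V₁.
sin θ_3 = 496 × sin 14.0° / 329 = 0.3647.
θ_3 = 21.39° from the vertical.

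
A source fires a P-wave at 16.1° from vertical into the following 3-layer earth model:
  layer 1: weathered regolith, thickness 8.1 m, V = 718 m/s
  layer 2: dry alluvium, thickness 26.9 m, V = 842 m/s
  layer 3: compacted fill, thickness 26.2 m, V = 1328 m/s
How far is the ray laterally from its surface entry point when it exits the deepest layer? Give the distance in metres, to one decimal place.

27.2 m

Ray parameter p = sin 16.1° / 718 m/s = 3.8623e-04 s/m.
Layer 1: θ = 16.10°; offset = 8.1·tan 16.10° = 2.338 m.
Layer 2: sin θ = p·842 = 0.3252 → θ = 18.98°; offset = 26.9·tan 18.98° = 9.251 m.
Layer 3: sin θ = p·1328 = 0.5129 → θ = 30.86°; offset = 26.2·tan 30.86° = 15.654 m.
Σ offsets = 27.243 m.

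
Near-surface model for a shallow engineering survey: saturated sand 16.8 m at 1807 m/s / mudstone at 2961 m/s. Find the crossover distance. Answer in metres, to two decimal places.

x_cross = 2h·√((V₂+V₁)/(V₂−V₁)).
(V₂+V₁)/(V₂−V₁) = (2961+1807)/(2961−1807) = 4.1317; √ = 2.0327.
x_cross = 2·16.8·2.0327 = 68.30 m.

68.30 m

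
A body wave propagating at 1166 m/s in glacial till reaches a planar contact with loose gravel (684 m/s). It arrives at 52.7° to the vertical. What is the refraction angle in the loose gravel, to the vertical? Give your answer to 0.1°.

27.8°

Snell's law: sin θ₂ = (V₂/V₁)·sin θ₁ = (684/1166)·sin 52.7° = 0.4666.
θ₂ = sin⁻¹(0.4666) = 27.82° (from vertical).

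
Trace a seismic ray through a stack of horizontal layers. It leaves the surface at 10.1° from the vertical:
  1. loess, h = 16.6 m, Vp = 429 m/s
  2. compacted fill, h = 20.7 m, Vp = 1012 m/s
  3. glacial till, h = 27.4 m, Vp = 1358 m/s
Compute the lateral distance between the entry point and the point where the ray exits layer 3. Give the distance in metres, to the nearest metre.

31 m

p = sin θ₁/V₁ = sin 10.1°/429 = 4.0878e-04 s/m is conserved through the stack.
Layer 1: θ = 10.10°; offset = 16.6·tan 10.10° = 2.957 m.
Layer 2: sin θ = p·1012 = 0.4137 → θ = 24.44°; offset = 20.7·tan 24.44° = 9.406 m.
Layer 3: sin θ = p·1358 = 0.5551 → θ = 33.72°; offset = 27.4·tan 33.72° = 18.287 m.
Σ offsets = 30.650 m.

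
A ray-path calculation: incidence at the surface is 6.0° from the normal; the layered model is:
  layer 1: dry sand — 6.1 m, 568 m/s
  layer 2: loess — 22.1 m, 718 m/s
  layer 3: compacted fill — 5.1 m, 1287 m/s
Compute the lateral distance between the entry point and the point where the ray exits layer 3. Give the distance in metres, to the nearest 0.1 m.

4.8 m

Apply Snell's law at each interface; in layer i the horizontal offset is hᵢ·tan θᵢ.
Layer 1: θ = 6.00°; offset = 6.1·tan 6.00° = 0.641 m.
Layer 2: sin θ = 718·sin 6.0°/568 = 0.1321, θ = 7.59°; offset = 22.1·tan 7.59° = 2.946 m.
Layer 3: sin θ = 1287·sin 6.0°/568 = 0.2368, θ = 13.70°; offset = 5.1·tan 13.70° = 1.243 m.
Σ offsets = 4.830 m.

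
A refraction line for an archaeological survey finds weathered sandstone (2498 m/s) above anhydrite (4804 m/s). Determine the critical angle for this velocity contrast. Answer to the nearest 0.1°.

At critical incidence the refracted ray runs along the interface (θ₂ = 90°), so sin θ_c = V₁/V₂.
θ_c = arcsin(2498/4804) = arcsin 0.5200 = 31.33°.

31.3°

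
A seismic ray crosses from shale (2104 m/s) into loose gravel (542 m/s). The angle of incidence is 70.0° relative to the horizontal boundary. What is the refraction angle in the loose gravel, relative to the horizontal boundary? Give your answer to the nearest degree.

85°

Angle from the normal: 90° − 70.0° = 20.0°.
Snell's law: sin θ₂ = (V₂/V₁)·sin θ₁ = (542/2104)·sin 20.0° = 0.0881.
θ₂ = sin⁻¹(0.0881) = 5.05° (from vertical).
From the interface: 90° − 5.05° = 84.95°.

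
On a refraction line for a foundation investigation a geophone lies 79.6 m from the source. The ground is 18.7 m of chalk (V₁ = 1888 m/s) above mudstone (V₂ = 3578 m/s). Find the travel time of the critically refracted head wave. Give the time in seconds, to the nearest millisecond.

θ_c = arcsin(V₁/V₂) = arcsin(1888/3578) = 31.85°, cos θ_c = 0.8495.
Intercept time tᵢ = 2h cos θ_c / V₁ = 2·18.7·0.8495/1888 = 0.01683 s.
t = x/V₂ + tᵢ = 79.6/3578 + 0.01683 = 0.03907 s.

0.039 s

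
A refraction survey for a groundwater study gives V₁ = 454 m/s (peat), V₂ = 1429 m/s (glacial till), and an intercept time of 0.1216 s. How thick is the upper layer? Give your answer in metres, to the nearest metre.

h = tᵢ·V₁·V₂ / (2·√(V₂²−V₁²)).
√(V₂²−V₁²) = √(1429² − 454²) = 1355.0 m/s.
h = 0.1216 s × 454 × 1429 / (2 × 1355.0) = 29.11 m.

29 m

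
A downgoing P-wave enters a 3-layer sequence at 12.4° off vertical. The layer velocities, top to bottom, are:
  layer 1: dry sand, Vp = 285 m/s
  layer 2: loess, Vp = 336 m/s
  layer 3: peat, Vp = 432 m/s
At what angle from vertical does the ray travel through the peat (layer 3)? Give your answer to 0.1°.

19.0°

Snell's law across each interface conserves sin θ / V, so sin θ_3 = V_3·sin θ₁/V₁.
sin θ_3 = 432 × sin 12.4° / 285 = 0.3255.
θ_3 = 19.00° from the vertical.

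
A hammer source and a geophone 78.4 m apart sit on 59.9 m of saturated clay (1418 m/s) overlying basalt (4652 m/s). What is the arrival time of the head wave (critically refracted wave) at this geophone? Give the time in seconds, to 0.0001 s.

0.0973 s

t = x/V₂ + 2h·√(V₂²−V₁²)/(V₁V₂).
√(V₂²−V₁²) = √(4652²−1418²) = 4430.6 m/s; delay term = 2·59.9·4430.6/(1418·4652) = 0.08046 s.
t = 78.4/4652 + 0.08046 = 0.09732 s.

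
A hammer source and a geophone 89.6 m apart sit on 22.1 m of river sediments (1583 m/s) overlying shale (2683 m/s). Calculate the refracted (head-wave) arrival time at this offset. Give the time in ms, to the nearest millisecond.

θ_c = arcsin(V₁/V₂) = arcsin(1583/2683) = 36.16°, cos θ_c = 0.8074.
Intercept time tᵢ = 2h cos θ_c / V₁ = 2·22.1·0.8074/1583 = 0.02254 s.
t = x/V₂ + tᵢ = 89.6/2683 + 0.02254 = 0.05594 s.

56 ms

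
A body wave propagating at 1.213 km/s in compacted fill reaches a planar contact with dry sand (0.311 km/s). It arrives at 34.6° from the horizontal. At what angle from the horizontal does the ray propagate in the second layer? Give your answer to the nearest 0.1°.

Convert to the normal: θ₁ = 90° − 34.6° = 55.4°.
sin θ₁/V₁ = sin θ₂/V₂ ⇒ sin θ₂ = 0.311·sin 55.4°/1.213 = 0.311·0.8231/1.213 = 0.2110.
θ₂ = sin⁻¹(0.2110) = 12.18° (from vertical).
From the interface: 90° − 12.18° = 77.82°.

77.8°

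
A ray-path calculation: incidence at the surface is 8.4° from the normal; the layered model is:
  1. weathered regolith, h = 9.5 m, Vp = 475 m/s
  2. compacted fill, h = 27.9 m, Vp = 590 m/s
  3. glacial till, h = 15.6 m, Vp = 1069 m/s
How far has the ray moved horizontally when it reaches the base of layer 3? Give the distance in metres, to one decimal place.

12.0 m

Ray parameter p = sin 8.4° / 475 m/s = 3.0754e-04 s/m.
Layer 1: θ = 8.40°; offset = 9.5·tan 8.40° = 1.403 m.
Layer 2: sin θ = p·590 = 0.1815 → θ = 10.45°; offset = 27.9·tan 10.45° = 5.148 m.
Layer 3: sin θ = p·1069 = 0.3288 → θ = 19.19°; offset = 15.6·tan 19.19° = 5.431 m.
Summing the layer offsets gives 11.981 m.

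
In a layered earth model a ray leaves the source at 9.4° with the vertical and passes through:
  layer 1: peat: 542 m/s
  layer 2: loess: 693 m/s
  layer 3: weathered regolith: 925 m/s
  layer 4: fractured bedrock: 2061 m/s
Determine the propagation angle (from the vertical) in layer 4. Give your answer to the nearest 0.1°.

Ray parameter p = sin 9.4° / 542 = 3.0134e-04 s/m.
sin θ_4 = p·V_4 = 3.0134e-04 × 2061 = 0.6211.
θ_4 = 38.39° from the vertical.

38.4°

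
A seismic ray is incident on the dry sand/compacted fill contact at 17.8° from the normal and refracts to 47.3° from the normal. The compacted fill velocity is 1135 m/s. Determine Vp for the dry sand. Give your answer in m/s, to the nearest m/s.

472 m/s

Snell's law: sin 17.8°/V₁ = sin 47.3°/V₂.
V₁ = V₂·sin 17.8°/sin 47.3° = 1135 × 0.4160 = 472.11 m/s.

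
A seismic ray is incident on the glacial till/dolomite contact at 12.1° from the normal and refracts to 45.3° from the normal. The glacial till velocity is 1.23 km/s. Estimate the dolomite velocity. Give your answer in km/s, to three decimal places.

sin 12.1° = 0.2096; sin 45.3° = 0.7108.
V₂ = V₁·(sin θ₂/sin θ₁) = 1.23·(0.7108/0.2096) = 4.171 km/s.

4.171 km/s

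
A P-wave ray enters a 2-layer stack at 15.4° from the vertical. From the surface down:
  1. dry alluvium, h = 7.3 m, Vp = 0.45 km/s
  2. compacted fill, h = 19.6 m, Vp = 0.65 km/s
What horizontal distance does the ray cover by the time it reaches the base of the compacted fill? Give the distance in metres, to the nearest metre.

Apply Snell's law at each interface; in layer i the horizontal offset is hᵢ·tan θᵢ.
Layer 1: θ = 15.40°; offset = 7.3·tan 15.40° = 2.011 m.
Layer 2: sin θ = 0.65·sin 15.4°/0.45 = 0.3836, θ = 22.56°; offset = 19.6·tan 22.56° = 8.141 m.
Total horizontal offset = 10.152 m.

10 m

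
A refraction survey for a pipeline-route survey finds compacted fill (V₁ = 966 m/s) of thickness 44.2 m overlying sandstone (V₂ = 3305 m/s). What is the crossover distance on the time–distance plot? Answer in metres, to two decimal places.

x_cross = 2h·√((V₂+V₁)/(V₂−V₁)).
(V₂+V₁)/(V₂−V₁) = (3305+966)/(3305−966) = 1.8260; √ = 1.3513.
x_cross = 2·44.2·1.3513 = 119.45 m.

119.45 m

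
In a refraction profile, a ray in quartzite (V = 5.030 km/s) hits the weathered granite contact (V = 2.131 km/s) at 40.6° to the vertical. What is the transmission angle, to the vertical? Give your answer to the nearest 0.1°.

Snell's law: sin θ₂ = (V₂/V₁)·sin θ₁ = (2.131/5.030)·sin 40.6° = 0.2757.
θ₂ = arcsin 0.2757 = 16.00° from the normal.

16.0°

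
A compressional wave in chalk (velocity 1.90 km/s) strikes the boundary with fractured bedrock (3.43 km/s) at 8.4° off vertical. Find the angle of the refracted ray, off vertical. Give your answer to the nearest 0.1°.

15.3°

sin θ₁/V₁ = sin θ₂/V₂ ⇒ sin θ₂ = 3.43·sin 8.4°/1.90 = 3.43·0.1461/1.90 = 0.2637.
θ₂ = sin⁻¹(0.2637) = 15.29° (from vertical).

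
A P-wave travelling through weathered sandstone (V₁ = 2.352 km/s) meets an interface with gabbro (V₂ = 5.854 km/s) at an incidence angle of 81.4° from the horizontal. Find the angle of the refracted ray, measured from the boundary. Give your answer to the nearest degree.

Convert to the normal: θ₁ = 90° − 81.4° = 8.6°.
Snell's law: sin θ₂ = (V₂/V₁)·sin θ₁ = (5.854/2.352)·sin 8.6° = 0.3722.
θ₂ = arcsin 0.3722 = 21.85° from the normal.
From the interface: 90° − 21.85° = 68.15°.

68°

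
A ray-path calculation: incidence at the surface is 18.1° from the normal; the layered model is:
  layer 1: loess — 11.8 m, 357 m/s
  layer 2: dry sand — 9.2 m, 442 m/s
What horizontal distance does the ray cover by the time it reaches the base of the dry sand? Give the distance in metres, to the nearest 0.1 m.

7.7 m

Apply Snell's law at each interface; in layer i the horizontal offset is hᵢ·tan θᵢ.
Layer 1: θ = 18.10°; offset = 11.8·tan 18.10° = 3.857 m.
Layer 2: sin θ = 442·sin 18.1°/357 = 0.3846, θ = 22.62°; offset = 9.2·tan 22.62° = 3.834 m.
Summing the layer offsets gives 7.691 m.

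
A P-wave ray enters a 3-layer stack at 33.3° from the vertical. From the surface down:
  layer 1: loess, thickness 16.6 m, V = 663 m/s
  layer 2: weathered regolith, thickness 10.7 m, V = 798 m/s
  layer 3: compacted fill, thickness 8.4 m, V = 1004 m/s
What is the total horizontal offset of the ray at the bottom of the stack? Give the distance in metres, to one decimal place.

Apply Snell's law at each interface; in layer i the horizontal offset is hᵢ·tan θᵢ.
Layer 1: θ = 33.30°; offset = 16.6·tan 33.30° = 10.904 m.
Layer 2: sin θ = 798·sin 33.3°/663 = 0.6608, θ = 41.36°; offset = 10.7·tan 41.36° = 9.421 m.
Layer 3: sin θ = 1004·sin 33.3°/663 = 0.8314, θ = 56.24°; offset = 8.4·tan 56.24° = 12.568 m.
Σ offsets = 32.893 m.

32.9 m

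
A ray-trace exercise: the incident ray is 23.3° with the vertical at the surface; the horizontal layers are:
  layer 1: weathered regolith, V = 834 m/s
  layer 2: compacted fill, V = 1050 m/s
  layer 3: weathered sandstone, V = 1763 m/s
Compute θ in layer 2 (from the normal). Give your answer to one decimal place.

Snell's law across each interface conserves sin θ / V, so sin θ_2 = V_2·sin θ₁/V₁.
sin θ_2 = 1050 × sin 23.3° / 834 = 0.4980.
θ_2 = 29.87° from the vertical.

29.9°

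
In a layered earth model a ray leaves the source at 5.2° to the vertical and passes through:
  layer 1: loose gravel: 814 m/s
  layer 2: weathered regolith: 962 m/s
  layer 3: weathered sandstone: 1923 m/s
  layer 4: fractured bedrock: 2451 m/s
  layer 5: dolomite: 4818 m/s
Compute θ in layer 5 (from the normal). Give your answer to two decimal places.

32.44°

Ray parameter p = sin 5.2° / 814 = 1.1134e-04 s/m.
sin θ_5 = p·V_5 = 1.1134e-04 × 4818 = 0.5364.
θ_5 = arcsin 0.5364 = 32.44°.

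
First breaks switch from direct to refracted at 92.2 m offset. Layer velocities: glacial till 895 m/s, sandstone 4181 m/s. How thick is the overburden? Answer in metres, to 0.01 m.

x_cross = 2h·√((V₂+V₁)/(V₂−V₁)) → h = x_cross / (2·√((V₂+V₁)/(V₂−V₁))).
√((V₂+V₁)/(V₂−V₁)) = √((4181+895)/(4181−895)) = 1.2429.
h = 92.2 / (2·1.2429) = 37.09 m.

37.09 m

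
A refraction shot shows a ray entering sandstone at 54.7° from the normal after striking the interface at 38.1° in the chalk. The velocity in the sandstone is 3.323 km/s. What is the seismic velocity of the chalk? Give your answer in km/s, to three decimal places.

Snell's law: sin 38.1°/V₁ = sin 54.7°/V₂.
V₁ = V₂·sin 38.1°/sin 54.7° = 3.323 × 0.7560 = 2.512 km/s.

2.512 km/s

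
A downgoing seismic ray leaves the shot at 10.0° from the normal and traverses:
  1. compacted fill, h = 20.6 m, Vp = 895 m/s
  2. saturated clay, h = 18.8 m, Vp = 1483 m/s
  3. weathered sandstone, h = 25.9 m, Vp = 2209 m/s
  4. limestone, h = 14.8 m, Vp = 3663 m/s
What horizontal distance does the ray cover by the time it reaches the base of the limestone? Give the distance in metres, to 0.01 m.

Ray parameter p = sin 10.0° / 895 m/s = 1.9402e-04 s/m.
Layer 1: θ = 10.00°; offset = 20.6·tan 10.00° = 3.6323 m.
Layer 2: sin θ = p·1483 = 0.2877 → θ = 16.72°; offset = 18.8·tan 16.72° = 5.6482 m.
Layer 3: sin θ = p·2209 = 0.4286 → θ = 25.38°; offset = 25.9·tan 25.38° = 12.2861 m.
Layer 4: sin θ = p·3663 = 0.7107 → θ = 45.29°; offset = 14.8·tan 45.29° = 14.9514 m.
Total horizontal offset = 36.5181 m.

36.52 m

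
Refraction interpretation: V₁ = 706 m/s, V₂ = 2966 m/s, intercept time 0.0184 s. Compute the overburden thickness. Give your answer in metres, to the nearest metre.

7 m

h = tᵢ·V₁·V₂ / (2·√(V₂²−V₁²)).
√(V₂²−V₁²) = √(2966² − 706²) = 2880.7 m/s.
h = 0.0184 s × 706 × 2966 / (2 × 2880.7) = 6.69 m.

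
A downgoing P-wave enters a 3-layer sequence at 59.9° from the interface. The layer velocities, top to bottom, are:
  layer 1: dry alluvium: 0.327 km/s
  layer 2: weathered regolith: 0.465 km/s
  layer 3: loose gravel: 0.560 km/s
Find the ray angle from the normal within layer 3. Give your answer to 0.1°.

59.2°

From the normal: θ₁ = 90° − 59.9° = 30.1°.
Snell's law across each interface conserves sin θ / V, so sin θ_3 = V_3·sin θ₁/V₁.
sin θ_3 = 0.560 × sin 30.1° / 0.327 = 0.8589.
θ_3 = 59.19° from the vertical.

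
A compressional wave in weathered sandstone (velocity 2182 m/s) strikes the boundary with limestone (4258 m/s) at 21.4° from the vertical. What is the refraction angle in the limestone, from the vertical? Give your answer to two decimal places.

Snell's law: sin θ₂ = (V₂/V₁)·sin θ₁ = (4258/2182)·sin 21.4° = 0.7120.
θ₂ = sin⁻¹(0.7120) = 45.40° (from vertical).

45.40°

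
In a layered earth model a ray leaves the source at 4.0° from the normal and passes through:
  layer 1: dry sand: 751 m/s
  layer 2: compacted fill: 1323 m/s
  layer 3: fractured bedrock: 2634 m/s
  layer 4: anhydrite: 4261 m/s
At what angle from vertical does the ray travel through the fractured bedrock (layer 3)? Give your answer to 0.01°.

14.16°

Ray parameter p = sin 4.0° / 751 = 9.2885e-05 s/m.
sin θ_3 = p·V_3 = 9.2885e-05 × 2634 = 0.2447.
θ_3 = arcsin 0.2447 = 14.16°.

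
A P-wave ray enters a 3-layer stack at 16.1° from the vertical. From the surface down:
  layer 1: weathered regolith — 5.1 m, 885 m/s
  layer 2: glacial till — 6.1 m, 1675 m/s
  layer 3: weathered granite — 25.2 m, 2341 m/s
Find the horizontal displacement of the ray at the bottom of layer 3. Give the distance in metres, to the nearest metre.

Apply Snell's law at each interface; in layer i the horizontal offset is hᵢ·tan θᵢ.
Layer 1: θ = 16.10°; offset = 5.1·tan 16.10° = 1.472 m.
Layer 2: sin θ = 1675·sin 16.1°/885 = 0.5249, θ = 31.66°; offset = 6.1·tan 31.66° = 3.761 m.
Layer 3: sin θ = 2341·sin 16.1°/885 = 0.7336, θ = 47.19°; offset = 25.2·tan 47.19° = 27.199 m.
Summing the layer offsets gives 32.433 m.

32 m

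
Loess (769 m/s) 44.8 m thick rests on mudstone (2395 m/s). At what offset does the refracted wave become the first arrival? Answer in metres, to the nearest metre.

θ_c = arcsin(769/2395) = 18.73°, so cos θ_c = 0.9471 and tᵢ = 2h cos θ_c/V₁ = 0.1103 s.
At crossover x/V₁ = x/V₂ + tᵢ ⇒ x = tᵢ/(1/V₁ − 1/V₂) = 0.11035/(1.3004e-03 − 4.1754e-04) = 124.99 m.

125 m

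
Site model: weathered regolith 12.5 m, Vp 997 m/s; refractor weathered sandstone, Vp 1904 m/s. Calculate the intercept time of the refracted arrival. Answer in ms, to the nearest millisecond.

21 ms

tᵢ = 2h·√(V₂²−V₁²)/(V₁V₂).
√(V₂²−V₁²) = √(1904²−997²) = 1622.1 m/s.
tᵢ = 2·12.5·1622.1/(997·1904) = 0.02136 s.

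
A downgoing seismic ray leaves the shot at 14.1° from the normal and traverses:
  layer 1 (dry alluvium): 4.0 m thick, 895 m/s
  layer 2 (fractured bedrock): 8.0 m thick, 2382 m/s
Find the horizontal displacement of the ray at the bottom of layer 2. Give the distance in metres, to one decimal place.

Apply Snell's law at each interface; in layer i the horizontal offset is hᵢ·tan θᵢ.
Layer 1: θ = 14.10°; offset = 4.0·tan 14.10° = 1.005 m.
Layer 2: sin θ = 2382·sin 14.1°/895 = 0.6484, θ = 40.42°; offset = 8.0·tan 40.42° = 6.813 m.
Summing the layer offsets gives 7.818 m.

7.8 m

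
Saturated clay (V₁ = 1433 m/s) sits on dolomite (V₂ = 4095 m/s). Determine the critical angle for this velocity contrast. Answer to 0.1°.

20.5°

At critical incidence the refracted ray runs along the interface (θ₂ = 90°), so sin θ_c = V₁/V₂.
θ_c = arcsin(1433/4095) = arcsin 0.3499 = 20.48°.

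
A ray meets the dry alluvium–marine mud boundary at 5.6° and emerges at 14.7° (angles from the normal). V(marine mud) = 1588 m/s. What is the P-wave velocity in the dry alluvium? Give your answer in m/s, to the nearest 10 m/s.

610 m/s

Snell's law: sin 5.6°/V₁ = sin 14.7°/V₂.
V₁ = V₂·sin 5.6°/sin 14.7° = 1588 × 0.3846 = 610.67 m/s.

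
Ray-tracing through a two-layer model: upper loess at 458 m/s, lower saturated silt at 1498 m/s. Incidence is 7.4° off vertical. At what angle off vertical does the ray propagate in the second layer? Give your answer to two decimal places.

24.91°

sin θ₁/V₁ = sin θ₂/V₂ ⇒ sin θ₂ = 1498·sin 7.4°/458 = 1498·0.1288/458 = 0.4213.
θ₂ = sin⁻¹(0.4213) = 24.91° (from vertical).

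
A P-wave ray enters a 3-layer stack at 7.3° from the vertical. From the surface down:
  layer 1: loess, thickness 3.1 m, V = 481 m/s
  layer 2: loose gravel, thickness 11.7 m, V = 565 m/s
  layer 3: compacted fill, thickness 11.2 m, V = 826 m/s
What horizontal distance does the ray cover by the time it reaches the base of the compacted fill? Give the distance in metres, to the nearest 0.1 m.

p = sin θ₁/V₁ = sin 7.3°/481 = 2.6417e-04 s/m is conserved through the stack.
Layer 1: θ = 7.30°; offset = 3.1·tan 7.30° = 0.397 m.
Layer 2: sin θ = p·565 = 0.1493 → θ = 8.58°; offset = 11.7·tan 8.58° = 1.766 m.
Layer 3: sin θ = p·826 = 0.2182 → θ = 12.60°; offset = 11.2·tan 12.60° = 2.504 m.
Total horizontal offset = 4.667 m.

4.7 m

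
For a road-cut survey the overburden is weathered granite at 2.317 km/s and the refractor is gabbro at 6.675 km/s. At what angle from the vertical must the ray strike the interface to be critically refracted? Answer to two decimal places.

20.31°

At critical incidence the refracted ray runs along the interface (θ₂ = 90°), so sin θ_c = V₁/V₂.
θ_c = arcsin(2.317/6.675) = arcsin 0.3471 = 20.31°.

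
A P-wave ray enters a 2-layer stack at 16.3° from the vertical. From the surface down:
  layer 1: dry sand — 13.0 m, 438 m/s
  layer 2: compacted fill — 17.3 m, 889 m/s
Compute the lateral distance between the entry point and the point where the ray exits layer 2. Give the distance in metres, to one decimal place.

15.8 m

Apply Snell's law at each interface; in layer i the horizontal offset is hᵢ·tan θᵢ.
Layer 1: θ = 16.30°; offset = 13.0·tan 16.30° = 3.801 m.
Layer 2: sin θ = 889·sin 16.3°/438 = 0.5697, θ = 34.73°; offset = 17.3·tan 34.73° = 11.991 m.
Σ offsets = 15.793 m.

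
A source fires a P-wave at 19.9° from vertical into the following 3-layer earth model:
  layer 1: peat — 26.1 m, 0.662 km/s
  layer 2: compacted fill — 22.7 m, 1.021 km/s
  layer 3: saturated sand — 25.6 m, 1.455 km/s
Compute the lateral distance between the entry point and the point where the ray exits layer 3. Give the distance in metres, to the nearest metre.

p = sin θ₁/V₁ = sin 19.9°/0.662 = 5.1417e-01 s/km is conserved through the stack.
Layer 1: θ = 19.90°; offset = 26.1·tan 19.90° = 9.448 m.
Layer 2: sin θ = p·1.021 = 0.5250 → θ = 31.67°; offset = 22.7·tan 31.67° = 14.001 m.
Layer 3: sin θ = p·1.455 = 0.7481 → θ = 48.43°; offset = 25.6·tan 48.43° = 28.862 m.
Total horizontal offset = 52.311 m.

52 m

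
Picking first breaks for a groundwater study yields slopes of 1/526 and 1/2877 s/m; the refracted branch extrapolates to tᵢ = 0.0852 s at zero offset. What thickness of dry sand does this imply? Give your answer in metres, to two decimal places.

22.79 m

h = tᵢ·V₁·V₂ / (2·√(V₂²−V₁²)).
√(V₂²−V₁²) = √(2877² − 526²) = 2828.5 m/s.
h = 0.0852 s × 526 × 2877 / (2 × 2828.5) = 22.79 m.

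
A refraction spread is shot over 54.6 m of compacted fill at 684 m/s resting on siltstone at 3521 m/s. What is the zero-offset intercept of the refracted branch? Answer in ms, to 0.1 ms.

156.6 ms

tᵢ = 2h·√(V₂²−V₁²)/(V₁V₂).
√(V₂²−V₁²) = √(3521²−684²) = 3453.9 m/s.
tᵢ = 2·54.6·3453.9/(684·3521) = 0.15661 s.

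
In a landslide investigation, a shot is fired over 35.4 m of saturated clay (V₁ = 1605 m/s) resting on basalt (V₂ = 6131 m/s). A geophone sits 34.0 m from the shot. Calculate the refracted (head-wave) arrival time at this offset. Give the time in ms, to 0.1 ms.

48.1 ms

θ_c = arcsin(V₁/V₂) = arcsin(1605/6131) = 15.18°, cos θ_c = 0.9651.
Intercept time tᵢ = 2h cos θ_c / V₁ = 2·35.4·0.9651/1605 = 0.04257 s.
t = x/V₂ + tᵢ = 34.0/6131 + 0.04257 = 0.04812 s.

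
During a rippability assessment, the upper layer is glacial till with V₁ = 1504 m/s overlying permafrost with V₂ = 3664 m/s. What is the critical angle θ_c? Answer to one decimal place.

Critical incidence: sin θ_c = V₁/V₂ = 1504/3664 = 0.4105.
θ_c = arcsin 0.4105 = 24.24°.

24.2°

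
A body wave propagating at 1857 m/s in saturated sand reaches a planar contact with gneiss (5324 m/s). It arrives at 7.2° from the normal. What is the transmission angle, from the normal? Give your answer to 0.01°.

21.06°

sin θ₁/V₁ = sin θ₂/V₂ ⇒ sin θ₂ = 5324·sin 7.2°/1857 = 5324·0.1253/1857 = 0.3593.
θ₂ = sin⁻¹(0.3593) = 21.06° (from vertical).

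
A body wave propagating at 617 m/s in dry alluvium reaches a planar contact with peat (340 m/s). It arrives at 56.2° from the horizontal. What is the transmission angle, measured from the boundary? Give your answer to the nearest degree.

72°

Angle from the normal: 90° − 56.2° = 33.8°.
sin θ₁/V₁ = sin θ₂/V₂ ⇒ sin θ₂ = 340·sin 33.8°/617 = 340·0.5563/617 = 0.3065.
θ₂ = arcsin 0.3065 = 17.85° from the normal.
From the interface: 90° − 17.85° = 72.15°.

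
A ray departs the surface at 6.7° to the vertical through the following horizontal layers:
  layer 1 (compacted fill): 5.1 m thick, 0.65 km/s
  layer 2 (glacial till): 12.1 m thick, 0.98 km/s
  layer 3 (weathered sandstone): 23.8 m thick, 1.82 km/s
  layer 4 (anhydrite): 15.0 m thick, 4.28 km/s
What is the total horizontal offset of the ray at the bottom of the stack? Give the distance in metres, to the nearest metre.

29 m

p = sin θ₁/V₁ = sin 6.7°/0.65 = 1.7949e-01 s/km is conserved through the stack.
Layer 1: θ = 6.70°; offset = 5.1·tan 6.70° = 0.599 m.
Layer 2: sin θ = p·0.98 = 0.1759 → θ = 10.13°; offset = 12.1·tan 10.13° = 2.162 m.
Layer 3: sin θ = p·1.82 = 0.3267 → θ = 19.07°; offset = 23.8·tan 19.07° = 8.226 m.
Layer 4: sin θ = p·4.28 = 0.7682 → θ = 50.20°; offset = 15.0·tan 50.20° = 18.001 m.
Σ offsets = 28.988 m.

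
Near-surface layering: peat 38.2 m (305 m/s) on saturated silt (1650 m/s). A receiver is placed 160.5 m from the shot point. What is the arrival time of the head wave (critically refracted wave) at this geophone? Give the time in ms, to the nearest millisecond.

θ_c = arcsin(V₁/V₂) = arcsin(305/1650) = 10.65°, cos θ_c = 0.9828.
Intercept time tᵢ = 2h cos θ_c / V₁ = 2·38.2·0.9828/305 = 0.24618 s.
t = x/V₂ + tᵢ = 160.5/1650 + 0.24618 = 0.34345 s.

343 ms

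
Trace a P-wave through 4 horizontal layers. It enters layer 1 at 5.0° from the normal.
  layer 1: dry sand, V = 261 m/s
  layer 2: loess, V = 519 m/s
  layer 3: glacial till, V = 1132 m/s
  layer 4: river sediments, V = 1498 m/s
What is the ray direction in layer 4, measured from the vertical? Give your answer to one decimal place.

30.0°

Snell's law across each interface conserves sin θ / V, so sin θ_4 = V_4·sin θ₁/V₁.
sin θ_4 = 1498 × sin 5.0° / 261 = 0.5002.
θ_4 = arcsin 0.5002 = 30.02°.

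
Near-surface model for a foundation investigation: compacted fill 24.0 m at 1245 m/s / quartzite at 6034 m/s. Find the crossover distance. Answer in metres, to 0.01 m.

59.18 m

θ_c = arcsin(1245/6034) = 11.91°, so cos θ_c = 0.9785 and tᵢ = 2h cos θ_c/V₁ = 0.0377 s.
At crossover x/V₁ = x/V₂ + tᵢ ⇒ x = tᵢ/(1/V₁ − 1/V₂) = 0.03772/(8.0321e-04 − 1.6573e-04) = 59.18 m.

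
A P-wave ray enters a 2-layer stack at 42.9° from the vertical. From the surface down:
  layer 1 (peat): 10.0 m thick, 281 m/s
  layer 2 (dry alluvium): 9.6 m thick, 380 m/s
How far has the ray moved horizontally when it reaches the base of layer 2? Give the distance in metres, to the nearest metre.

32 m

Ray parameter p = sin 42.9° / 281 m/s = 2.4225e-03 s/m.
Layer 1: θ = 42.90°; offset = 10.0·tan 42.90° = 9.293 m.
Layer 2: sin θ = p·380 = 0.9205 → θ = 67.01°; offset = 9.6·tan 67.01° = 22.623 m.
Summing the layer offsets gives 31.916 m.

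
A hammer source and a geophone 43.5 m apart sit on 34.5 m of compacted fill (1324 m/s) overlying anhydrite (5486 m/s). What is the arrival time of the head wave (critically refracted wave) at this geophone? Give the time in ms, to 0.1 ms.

θ_c = arcsin(V₁/V₂) = arcsin(1324/5486) = 13.97°, cos θ_c = 0.9704.
Intercept time tᵢ = 2h cos θ_c / V₁ = 2·34.5·0.9704/1324 = 0.05057 s.
t = x/V₂ + tᵢ = 43.5/5486 + 0.05057 = 0.05850 s.

58.5 ms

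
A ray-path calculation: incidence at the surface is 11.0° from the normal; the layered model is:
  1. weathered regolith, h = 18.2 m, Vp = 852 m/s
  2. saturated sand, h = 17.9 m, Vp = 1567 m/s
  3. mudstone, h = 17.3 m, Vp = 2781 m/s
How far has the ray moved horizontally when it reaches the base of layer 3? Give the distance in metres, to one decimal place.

24.0 m

Ray parameter p = sin 11.0° / 852 m/s = 2.2395e-04 s/m.
Layer 1: θ = 11.00°; offset = 18.2·tan 11.00° = 3.538 m.
Layer 2: sin θ = p·1567 = 0.3509 → θ = 20.54°; offset = 17.9·tan 20.54° = 6.708 m.
Layer 3: sin θ = p·2781 = 0.6228 → θ = 38.52°; offset = 17.3·tan 38.52° = 13.772 m.
Total horizontal offset = 24.018 m.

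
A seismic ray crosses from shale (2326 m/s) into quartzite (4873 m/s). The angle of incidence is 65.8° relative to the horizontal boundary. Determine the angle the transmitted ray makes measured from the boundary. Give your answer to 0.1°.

30.8°

Angle from the normal: 90° − 65.8° = 24.2°.
sin θ₁/V₁ = sin θ₂/V₂ ⇒ sin θ₂ = 4873·sin 24.2°/2326 = 4873·0.4099/2326 = 0.8588.
θ₂ = arcsin 0.8588 = 59.18° from the normal.
From the interface: 90° − 59.18° = 30.82°.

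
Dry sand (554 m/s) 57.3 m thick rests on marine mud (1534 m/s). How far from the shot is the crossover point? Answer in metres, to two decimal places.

167.28 m

θ_c = arcsin(554/1534) = 21.17°, so cos θ_c = 0.9325 and tᵢ = 2h cos θ_c/V₁ = 0.1929 s.
At crossover x/V₁ = x/V₂ + tᵢ ⇒ x = tᵢ/(1/V₁ − 1/V₂) = 0.19290/(1.8051e-03 − 6.5189e-04) = 167.28 m.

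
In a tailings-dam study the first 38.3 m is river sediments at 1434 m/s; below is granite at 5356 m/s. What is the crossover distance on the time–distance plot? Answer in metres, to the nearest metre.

θ_c = arcsin(1434/5356) = 15.53°, so cos θ_c = 0.9635 and tᵢ = 2h cos θ_c/V₁ = 0.0515 s.
At crossover x/V₁ = x/V₂ + tᵢ ⇒ x = tᵢ/(1/V₁ − 1/V₂) = 0.05147/(6.9735e-04 − 1.8671e-04) = 100.79 m.

101 m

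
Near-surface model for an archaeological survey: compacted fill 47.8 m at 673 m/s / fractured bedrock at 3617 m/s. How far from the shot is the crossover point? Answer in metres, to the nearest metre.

θ_c = arcsin(673/3617) = 10.72°, so cos θ_c = 0.9825 and tᵢ = 2h cos θ_c/V₁ = 0.1396 s.
At crossover x/V₁ = x/V₂ + tᵢ ⇒ x = tᵢ/(1/V₁ − 1/V₂) = 0.13957/(1.4859e-03 − 2.7647e-04) = 115.40 m.

115 m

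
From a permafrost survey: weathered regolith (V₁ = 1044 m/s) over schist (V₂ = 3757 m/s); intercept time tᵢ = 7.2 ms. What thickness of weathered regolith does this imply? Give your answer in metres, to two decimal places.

3.91 m

θ_c = arcsin(1044/3757) = 16.13°; cos θ_c = 0.9606.
tᵢ = 2h cos θ_c/V₁ ⇒ h = tᵢ·V₁/(2 cos θ_c) = 0.0072·1044/(2·0.9606) = 3.91 m.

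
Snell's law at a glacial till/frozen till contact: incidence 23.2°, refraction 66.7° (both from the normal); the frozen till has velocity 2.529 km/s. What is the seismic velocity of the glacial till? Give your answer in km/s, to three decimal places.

Snell's law: sin 23.2°/V₁ = sin 66.7°/V₂.
V₁ = V₂·sin 23.2°/sin 66.7° = 2.529 × 0.4289 = 1.085 km/s.

1.085 km/s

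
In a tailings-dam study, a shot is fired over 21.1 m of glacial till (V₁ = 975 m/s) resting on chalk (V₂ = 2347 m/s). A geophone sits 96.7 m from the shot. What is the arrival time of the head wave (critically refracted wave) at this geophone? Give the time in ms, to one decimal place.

80.6 ms

t = x/V₂ + 2h·√(V₂²−V₁²)/(V₁V₂).
√(V₂²−V₁²) = √(2347²−975²) = 2134.9 m/s; delay term = 2·21.1·2134.9/(975·2347) = 0.03937 s.
t = 96.7/2347 + 0.03937 = 0.08057 s.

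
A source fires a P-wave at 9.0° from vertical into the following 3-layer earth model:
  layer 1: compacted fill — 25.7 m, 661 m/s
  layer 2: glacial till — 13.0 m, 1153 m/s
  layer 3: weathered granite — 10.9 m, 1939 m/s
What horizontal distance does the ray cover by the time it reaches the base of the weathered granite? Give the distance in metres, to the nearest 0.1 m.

13.4 m

p = sin θ₁/V₁ = sin 9.0°/661 = 2.3666e-04 s/m is conserved through the stack.
Layer 1: θ = 9.00°; offset = 25.7·tan 9.00° = 4.070 m.
Layer 2: sin θ = p·1153 = 0.2729 → θ = 15.84°; offset = 13.0·tan 15.84° = 3.687 m.
Layer 3: sin θ = p·1939 = 0.4589 → θ = 27.32°; offset = 10.9·tan 27.32° = 5.630 m.
Summing the layer offsets gives 13.387 m.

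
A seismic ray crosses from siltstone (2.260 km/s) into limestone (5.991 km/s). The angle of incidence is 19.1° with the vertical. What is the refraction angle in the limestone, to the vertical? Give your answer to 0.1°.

60.2°

Snell's law: sin θ₂ = (V₂/V₁)·sin θ₁ = (5.991/2.260)·sin 19.1° = 0.8674.
θ₂ = sin⁻¹(0.8674) = 60.16° (from vertical).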